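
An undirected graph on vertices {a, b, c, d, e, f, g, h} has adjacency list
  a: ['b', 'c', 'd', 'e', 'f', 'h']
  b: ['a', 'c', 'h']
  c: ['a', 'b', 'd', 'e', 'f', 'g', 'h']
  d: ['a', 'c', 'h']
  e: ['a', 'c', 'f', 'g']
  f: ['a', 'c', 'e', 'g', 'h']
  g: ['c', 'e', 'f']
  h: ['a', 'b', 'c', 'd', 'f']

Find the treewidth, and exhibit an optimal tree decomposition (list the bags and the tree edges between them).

Treewidth 3.
Bags: B1 = {a, c, f, h}  B2 = {a, b, c, h}  B3 = {a, c, e, f}  B4 = {c, e, f, g}  B5 = {a, c, d, h}
Tree: B1–B2, B1–B3, B3–B4, B1–B5

Every bag has size at most 4, so the width is 4 − 1 = 3 and tw(G) ≤ 3. Conversely, {c, e, f, g} is a clique of size 4, and the vertices of any clique must share a bag in every tree decomposition; so some bag has ≥ 4 vertices and tw(G) ≥ 3. Hence tw(G) = 3 exactly.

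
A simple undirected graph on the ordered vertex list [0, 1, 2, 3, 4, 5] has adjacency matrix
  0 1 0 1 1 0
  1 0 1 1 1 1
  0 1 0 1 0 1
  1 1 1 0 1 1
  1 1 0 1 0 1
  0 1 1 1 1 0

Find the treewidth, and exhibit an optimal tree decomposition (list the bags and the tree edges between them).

The largest bag has 4 vertices, giving width 3; this decomposition certifies tw(G) ≤ 3. Conversely, {1, 2, 3, 5} is a clique of size 4, and the vertices of any clique must share a bag in every tree decomposition; so some bag has ≥ 4 vertices and tw(G) ≥ 3. Hence tw(G) = 3 exactly.

Treewidth 3.
Bags: B1 = {0, 1, 3, 4}  B2 = {1, 3, 4, 5}  B3 = {1, 2, 3, 5}
Tree: B1–B2, B2–B3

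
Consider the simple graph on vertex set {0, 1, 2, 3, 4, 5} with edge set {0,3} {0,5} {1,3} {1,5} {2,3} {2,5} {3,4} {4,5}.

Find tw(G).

A width-2 tree decomposition is:
Bags: B1 = {3, 4, 5}  B2 = {2, 3, 5}  B3 = {1, 3, 5}  B4 = {0, 3, 5}
Tree: B1–B2, B2–B3, B3–B4
Each bag holds 3 vertices, so the decomposition has width 2, which upper-bounds the treewidth. Since 3–4–5–2–3 is a cycle in G, G is not acyclic. Forests are exactly the graphs of treewidth ≤ 1, so tw(G) ≥ 2. Hence tw(G) = 2 exactly.

2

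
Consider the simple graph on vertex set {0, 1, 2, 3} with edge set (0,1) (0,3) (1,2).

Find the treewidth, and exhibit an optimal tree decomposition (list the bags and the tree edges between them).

The largest bag has 2 vertices, giving width 1; this decomposition certifies tw(G) ≤ 1. Any graph with an edge has treewidth ≥ 1, and G has the edge 2–1. Combining the bounds, tw(G) = 1.

Treewidth 1.
Bags: B1 = {1, 2}  B2 = {0, 1}  B3 = {0, 3}
Tree: B1–B2, B2–B3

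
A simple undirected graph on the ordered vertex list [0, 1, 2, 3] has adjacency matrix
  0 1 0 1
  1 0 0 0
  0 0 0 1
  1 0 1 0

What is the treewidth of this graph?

1

A width-1 tree decomposition is:
Bags: B1 = {2, 3}  B2 = {0, 3}  B3 = {0, 1}
Tree: B1–B2, B2–B3
Every bag has size at most 2, so the width is 2 − 1 = 1 and tw(G) ≤ 1. G has an edge, so its treewidth is at least 1. Combining the bounds, tw(G) = 1.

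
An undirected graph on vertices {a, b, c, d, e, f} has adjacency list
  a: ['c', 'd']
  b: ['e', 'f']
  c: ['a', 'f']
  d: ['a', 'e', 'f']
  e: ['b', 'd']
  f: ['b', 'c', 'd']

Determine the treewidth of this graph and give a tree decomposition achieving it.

Each bag holds 3 vertices, so the decomposition has width 2, which upper-bounds the treewidth. The edges e–b–f–d–e form a cycle, so G is not a tree and its treewidth is at least 2. Hence tw(G) = 2 exactly.

Treewidth 2.
One optimal decomposition is:
Bags: B1 = {b, d, e}  B2 = {b, d, f}  B3 = {a, d, f}  B4 = {a, c, f}
Tree: B1–B2, B2–B3, B3–B4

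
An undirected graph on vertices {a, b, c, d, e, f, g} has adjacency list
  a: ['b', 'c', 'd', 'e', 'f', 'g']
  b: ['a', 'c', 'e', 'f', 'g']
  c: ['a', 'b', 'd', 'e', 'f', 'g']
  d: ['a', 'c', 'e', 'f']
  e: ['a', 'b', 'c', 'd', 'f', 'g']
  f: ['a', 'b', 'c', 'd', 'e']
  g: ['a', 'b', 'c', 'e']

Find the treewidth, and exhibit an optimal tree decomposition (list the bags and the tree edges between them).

The largest bag has 5 vertices, giving width 4; this decomposition certifies tw(G) ≤ 4. Conversely, {a, b, c, e, g} is a clique of size 5, and the vertices of any clique must share a bag in every tree decomposition; so some bag has ≥ 5 vertices and tw(G) ≥ 4. Combining the bounds, tw(G) = 4.

Treewidth 4.
Bags: B1 = {a, b, c, e, f}  B2 = {a, b, c, e, g}  B3 = {a, c, d, e, f}
Tree: B1–B2, B1–B3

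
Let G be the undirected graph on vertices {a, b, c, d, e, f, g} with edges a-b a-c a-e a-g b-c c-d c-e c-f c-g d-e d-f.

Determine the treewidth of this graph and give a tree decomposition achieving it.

Every bag has size at most 3, so the width is 3 − 1 = 2 and tw(G) ≤ 2. For the lower bound, the 3 vertices {c, d, e} are pairwise adjacent, and any tree decomposition puts a clique entirely inside one bag — forcing width ≥ 2. Hence tw(G) = 2 exactly.

Treewidth 2.
One such decomposition:
Bags: B1 = {a, c, e}  B2 = {c, d, e}  B3 = {a, b, c}  B4 = {a, c, g}  B5 = {c, d, f}
Tree: B1–B2, B1–B3, B3–B4, B2–B5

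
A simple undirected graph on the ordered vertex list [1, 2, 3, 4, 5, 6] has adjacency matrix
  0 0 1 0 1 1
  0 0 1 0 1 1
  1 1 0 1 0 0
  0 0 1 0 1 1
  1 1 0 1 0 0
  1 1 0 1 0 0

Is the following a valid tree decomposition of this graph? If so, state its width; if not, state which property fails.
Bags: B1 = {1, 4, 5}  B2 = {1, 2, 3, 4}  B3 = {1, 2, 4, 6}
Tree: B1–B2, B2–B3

A tree decomposition must satisfy three properties: every vertex lies in some bag; for every edge, both endpoints lie together in some bag; and for every vertex, the bags containing it form a connected subtree. Here edge (2,5) lies in no bag, so the decomposition is invalid.

No — edge (2,5) lies in no bag.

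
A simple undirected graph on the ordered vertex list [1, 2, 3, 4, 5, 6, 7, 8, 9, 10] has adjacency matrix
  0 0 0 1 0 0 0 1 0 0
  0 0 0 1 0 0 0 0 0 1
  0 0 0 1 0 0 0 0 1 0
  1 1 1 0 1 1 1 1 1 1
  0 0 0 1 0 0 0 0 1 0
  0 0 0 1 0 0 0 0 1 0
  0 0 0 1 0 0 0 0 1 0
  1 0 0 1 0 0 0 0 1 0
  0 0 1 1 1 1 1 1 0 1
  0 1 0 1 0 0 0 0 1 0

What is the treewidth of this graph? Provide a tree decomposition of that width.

Each bag holds 3 vertices, so the decomposition has width 2, which upper-bounds the treewidth. Conversely, {1, 4, 8} is a clique of size 3, and the vertices of any clique must share a bag in every tree decomposition; so some bag has ≥ 3 vertices and tw(G) ≥ 2. Hence tw(G) = 2 exactly.

Treewidth 2.
One optimal decomposition is:
Bags: B1 = {3, 4, 9}  B2 = {4, 9, 10}  B3 = {4, 8, 9}  B4 = {4, 6, 9}  B5 = {4, 5, 9}  B6 = {4, 7, 9}  B7 = {2, 4, 10}  B8 = {1, 4, 8}
Tree: B1–B2, B2–B3, B1–B4, B1–B5, B3–B6, B2–B7, B3–B8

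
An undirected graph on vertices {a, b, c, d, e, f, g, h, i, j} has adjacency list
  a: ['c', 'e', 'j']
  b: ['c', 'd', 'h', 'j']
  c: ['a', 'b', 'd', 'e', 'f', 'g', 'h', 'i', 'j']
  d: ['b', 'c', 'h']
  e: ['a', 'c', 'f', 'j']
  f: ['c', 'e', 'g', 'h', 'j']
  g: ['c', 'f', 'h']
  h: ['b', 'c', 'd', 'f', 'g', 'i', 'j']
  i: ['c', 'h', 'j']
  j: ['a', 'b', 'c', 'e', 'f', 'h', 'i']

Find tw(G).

3

A width-3 tree decomposition is:
Bags: B1 = {c, h, i, j}  B2 = {c, f, h, j}  B3 = {c, f, g, h}  B4 = {c, e, f, j}  B5 = {a, c, e, j}  B6 = {b, c, h, j}  B7 = {b, c, d, h}
Tree: B1–B2, B2–B3, B2–B4, B4–B5, B2–B6, B6–B7
The largest bag has 4 vertices, giving width 3; this decomposition certifies tw(G) ≤ 3. Conversely, {c, e, f, j} is a clique of size 4, and the vertices of any clique must share a bag in every tree decomposition; so some bag has ≥ 4 vertices and tw(G) ≥ 3. Hence tw(G) = 3 exactly.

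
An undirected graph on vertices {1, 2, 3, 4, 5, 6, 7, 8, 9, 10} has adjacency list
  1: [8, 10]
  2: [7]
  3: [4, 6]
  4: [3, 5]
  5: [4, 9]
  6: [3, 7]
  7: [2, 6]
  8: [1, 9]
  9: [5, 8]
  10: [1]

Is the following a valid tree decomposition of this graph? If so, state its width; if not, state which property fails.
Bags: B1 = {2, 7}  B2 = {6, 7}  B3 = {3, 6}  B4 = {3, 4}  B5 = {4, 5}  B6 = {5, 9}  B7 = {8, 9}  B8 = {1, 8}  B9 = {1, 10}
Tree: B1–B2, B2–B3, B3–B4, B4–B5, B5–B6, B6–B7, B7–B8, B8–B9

Yes; width 1.

Vertex coverage: the bags together contain {1, 2, 3, 4, 5, 6, 7, 8, 9, 10}, the full vertex set. Edge coverage: each edge of G has both endpoints in at least one bag. Running intersection: for every vertex, the bags containing it form a connected subtree. All three properties hold, so this is a valid tree decomposition of width max|bag| − 1 = 1, and hence tw(G) ≤ 1.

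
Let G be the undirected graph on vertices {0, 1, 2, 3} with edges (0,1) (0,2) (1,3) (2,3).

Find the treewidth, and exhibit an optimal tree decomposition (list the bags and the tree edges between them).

Each bag holds 3 vertices, so the decomposition has width 2, which upper-bounds the treewidth. The edges 1–3–2–0–1 form a cycle, so G is not a tree and its treewidth is at least 2. Combining the bounds, tw(G) = 2.

Treewidth 2.
Bags: B1 = {1, 2, 3}  B2 = {0, 1, 2}
Tree: B1–B2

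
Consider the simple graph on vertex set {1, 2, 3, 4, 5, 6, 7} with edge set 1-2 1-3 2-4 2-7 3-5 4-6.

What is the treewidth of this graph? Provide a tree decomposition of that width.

Every bag has size at most 2, so the width is 2 − 1 = 1 and tw(G) ≤ 1. G has an edge, so its treewidth is at least 1. The upper and lower bounds meet at 1, so that is the treewidth.

Treewidth 1.
One such decomposition:
Bags: B1 = {1, 3}  B2 = {1, 2}  B3 = {2, 4}  B4 = {4, 6}  B5 = {2, 7}  B6 = {3, 5}
Tree: B1–B2, B2–B3, B3–B4, B2–B5, B1–B6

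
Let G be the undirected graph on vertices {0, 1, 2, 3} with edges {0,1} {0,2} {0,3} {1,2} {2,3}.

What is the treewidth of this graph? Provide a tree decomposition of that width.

Each bag holds 3 vertices, so the decomposition has width 2, which upper-bounds the treewidth. Conversely, {0, 1, 2} is a clique of size 3, and the vertices of any clique must share a bag in every tree decomposition; so some bag has ≥ 3 vertices and tw(G) ≥ 2. Hence tw(G) = 2 exactly.

Treewidth 2.
Bags: B1 = {0, 1, 2}  B2 = {0, 2, 3}
Tree: B1–B2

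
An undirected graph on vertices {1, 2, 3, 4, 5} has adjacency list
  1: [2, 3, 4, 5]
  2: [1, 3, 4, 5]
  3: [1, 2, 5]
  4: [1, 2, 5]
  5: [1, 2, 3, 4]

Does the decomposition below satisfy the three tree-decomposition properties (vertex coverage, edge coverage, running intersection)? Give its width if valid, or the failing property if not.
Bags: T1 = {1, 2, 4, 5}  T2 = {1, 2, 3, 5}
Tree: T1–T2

Every vertex of G appears in some bag (union = {1, 2, 3, 4, 5}); every edge is covered by a bag; and for each vertex v the set of bags containing v is connected in the bag tree. The decomposition is therefore valid. The largest bag has 4 vertices, so the width is 3.

Yes; width 3.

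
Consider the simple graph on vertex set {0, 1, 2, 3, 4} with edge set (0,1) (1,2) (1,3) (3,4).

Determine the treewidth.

1

A width-1 tree decomposition is:
Bags: B1 = {1, 2}  B2 = {1, 3}  B3 = {0, 1}  B4 = {3, 4}
Tree: B1–B2, B1–B3, B2–B4
Each bag holds 2 vertices, so the decomposition has width 1, which upper-bounds the treewidth. Any graph with an edge has treewidth ≥ 1, and G has the edge 1–2. The upper and lower bounds meet at 1, so that is the treewidth.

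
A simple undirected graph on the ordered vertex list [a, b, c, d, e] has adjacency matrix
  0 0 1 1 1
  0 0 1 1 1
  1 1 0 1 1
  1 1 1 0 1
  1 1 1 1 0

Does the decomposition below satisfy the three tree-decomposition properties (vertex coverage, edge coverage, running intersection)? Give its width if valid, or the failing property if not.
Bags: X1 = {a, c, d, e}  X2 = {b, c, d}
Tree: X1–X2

No — edge (e,b) lies in no bag.

A tree decomposition must satisfy three properties: every vertex lies in some bag; for every edge, both endpoints lie together in some bag; and for every vertex, the bags containing it form a connected subtree. Here edge (e,b) lies in no bag, so the decomposition is invalid.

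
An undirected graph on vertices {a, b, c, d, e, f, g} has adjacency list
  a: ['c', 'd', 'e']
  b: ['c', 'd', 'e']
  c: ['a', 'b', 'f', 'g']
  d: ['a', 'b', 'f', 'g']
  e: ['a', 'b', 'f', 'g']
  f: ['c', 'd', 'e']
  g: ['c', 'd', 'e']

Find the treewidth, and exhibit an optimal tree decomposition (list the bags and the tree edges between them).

Treewidth 3.
Bags: B1 = {c, d, e, f}  B2 = {a, c, d, e}  B3 = {b, c, d, e}  B4 = {c, d, e, g}
Tree: B1–B2, B2–B3, B3–B4

Each bag holds 4 vertices, so the decomposition has width 3, which upper-bounds the treewidth. For the lower bound: the 4 vertex sets {e,f}, {a,d}, {c}, {b} are disjoint, each induces a connected subgraph, and every pair is joined by at least one edge of G. Contracting each set to a single vertex therefore yields K_{4} as a minor, and since treewidth is minor-monotone, tw(G) ≥ tw(K_{4}) = 3. Therefore the treewidth is 3.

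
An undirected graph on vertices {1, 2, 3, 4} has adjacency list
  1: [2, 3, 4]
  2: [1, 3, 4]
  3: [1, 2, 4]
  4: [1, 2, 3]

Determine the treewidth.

3

A width-3 tree decomposition is:
Bags: B1 = {1, 2, 3, 4}
Tree: (single bag)
With just one bag of size 4, the width is 4 − 1 = 3, so tw(G) ≤ 3. On the other hand G contains the 4-clique {1, 2, 3, 4}. A clique must lie in a single bag of any decomposition, so no decomposition can have width below 3. Therefore the treewidth is 3.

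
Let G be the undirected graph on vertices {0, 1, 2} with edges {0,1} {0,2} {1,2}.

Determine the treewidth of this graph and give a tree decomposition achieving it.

Treewidth 2.
One optimal decomposition is:
Bags: B1 = {0, 1, 2}
Tree: (single bag)

A single bag containing all 3 vertices is trivially a valid decomposition of width 2. On the other hand G contains the 3-clique {0, 1, 2}. A clique must lie in a single bag of any decomposition, so no decomposition can have width below 2. Hence tw(G) = 2 exactly.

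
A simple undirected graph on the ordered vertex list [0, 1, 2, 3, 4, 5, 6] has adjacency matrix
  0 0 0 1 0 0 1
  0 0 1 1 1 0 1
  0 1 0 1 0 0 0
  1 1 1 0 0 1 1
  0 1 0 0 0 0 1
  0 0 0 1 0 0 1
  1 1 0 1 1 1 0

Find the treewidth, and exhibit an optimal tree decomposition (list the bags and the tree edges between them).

The largest bag has 3 vertices, giving width 2; this decomposition certifies tw(G) ≤ 2. For the lower bound, the 3 vertices {1, 2, 3} are pairwise adjacent, and any tree decomposition puts a clique entirely inside one bag — forcing width ≥ 2. Combining the bounds, tw(G) = 2.

Treewidth 2.
One optimal decomposition is:
Bags: B1 = {1, 2, 3}  B2 = {1, 3, 6}  B3 = {3, 5, 6}  B4 = {1, 4, 6}  B5 = {0, 3, 6}
Tree: B1–B2, B2–B3, B2–B4, B2–B5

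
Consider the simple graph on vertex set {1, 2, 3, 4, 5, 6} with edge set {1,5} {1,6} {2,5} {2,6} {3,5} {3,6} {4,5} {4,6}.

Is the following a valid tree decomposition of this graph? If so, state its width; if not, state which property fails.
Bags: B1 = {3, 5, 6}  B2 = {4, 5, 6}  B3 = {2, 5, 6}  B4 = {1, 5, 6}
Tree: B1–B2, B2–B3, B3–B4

Every vertex of G appears in some bag (union = {1, 2, 3, 4, 5, 6}); every edge is covered by a bag; and for each vertex v the set of bags containing v is connected in the bag tree. The decomposition is therefore valid. The largest bag has 3 vertices, so the width is 2.

Yes; width 2.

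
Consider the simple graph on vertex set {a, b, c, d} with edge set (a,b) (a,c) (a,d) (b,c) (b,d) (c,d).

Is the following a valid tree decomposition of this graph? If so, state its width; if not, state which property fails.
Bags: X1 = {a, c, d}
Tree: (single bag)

No — vertex b appears in no bag.

A tree decomposition must satisfy three properties: every vertex lies in some bag; for every edge, both endpoints lie together in some bag; and for every vertex, the bags containing it form a connected subtree. Here vertex b appears in no bag, so the decomposition is invalid.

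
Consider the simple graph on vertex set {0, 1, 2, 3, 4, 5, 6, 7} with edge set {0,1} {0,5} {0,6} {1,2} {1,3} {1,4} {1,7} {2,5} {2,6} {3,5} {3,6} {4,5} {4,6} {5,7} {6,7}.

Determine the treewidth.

A width-3 tree decomposition is:
Bags: B1 = {0, 1, 5, 6}  B2 = {1, 5, 6, 7}  B3 = {1, 3, 5, 6}  B4 = {1, 4, 5, 6}  B5 = {1, 2, 5, 6}
Tree: B1–B2, B2–B3, B3–B4, B4–B5
The largest bag has 4 vertices, giving width 3; this decomposition certifies tw(G) ≤ 3. For the lower bound: the 4 vertex sets {0,5}, {1,7}, {6}, {3} are disjoint, each induces a connected subgraph, and every pair is joined by at least one edge of G. Contracting each set to a single vertex therefore yields K_{4} as a minor, and since treewidth is minor-monotone, tw(G) ≥ tw(K_{4}) = 3. The upper and lower bounds meet at 3, so that is the treewidth.

3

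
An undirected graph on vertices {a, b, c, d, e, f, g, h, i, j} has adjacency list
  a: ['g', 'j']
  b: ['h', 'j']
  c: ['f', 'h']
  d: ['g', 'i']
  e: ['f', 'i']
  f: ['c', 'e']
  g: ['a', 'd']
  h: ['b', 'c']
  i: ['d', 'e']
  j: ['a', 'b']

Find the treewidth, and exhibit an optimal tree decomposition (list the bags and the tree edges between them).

The largest bag has 3 vertices, giving width 2; this decomposition certifies tw(G) ≤ 2. The edges h–c–f–e–i–d–g–a–j–b–h form a cycle, so G is not a tree and its treewidth is at least 2. Therefore the treewidth is 2.

Treewidth 2.
Bags: B1 = {c, f, h}  B2 = {e, f, h}  B3 = {e, h, i}  B4 = {d, h, i}  B5 = {d, g, h}  B6 = {a, g, h}  B7 = {a, h, j}  B8 = {b, h, j}
Tree: B1–B2, B2–B3, B3–B4, B4–B5, B5–B6, B6–B7, B7–B8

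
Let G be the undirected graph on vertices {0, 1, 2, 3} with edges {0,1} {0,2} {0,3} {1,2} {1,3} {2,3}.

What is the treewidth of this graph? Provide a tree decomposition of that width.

Treewidth 3.
One optimal decomposition is:
Bags: B1 = {0, 1, 2, 3}
Tree: (single bag)

With just one bag of size 4, the width is 4 − 1 = 3, so tw(G) ≤ 3. Conversely, {0, 1, 2, 3} is a clique of size 4, and the vertices of any clique must share a bag in every tree decomposition; so some bag has ≥ 4 vertices and tw(G) ≥ 3. The upper and lower bounds meet at 3, so that is the treewidth.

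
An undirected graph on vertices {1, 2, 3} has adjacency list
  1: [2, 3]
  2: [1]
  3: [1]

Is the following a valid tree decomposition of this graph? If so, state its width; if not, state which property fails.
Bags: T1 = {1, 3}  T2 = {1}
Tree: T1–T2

A tree decomposition must satisfy three properties: every vertex lies in some bag; for every edge, both endpoints lie together in some bag; and for every vertex, the bags containing it form a connected subtree. Here vertex 2 appears in no bag, so the decomposition is invalid.

No — vertex 2 appears in no bag.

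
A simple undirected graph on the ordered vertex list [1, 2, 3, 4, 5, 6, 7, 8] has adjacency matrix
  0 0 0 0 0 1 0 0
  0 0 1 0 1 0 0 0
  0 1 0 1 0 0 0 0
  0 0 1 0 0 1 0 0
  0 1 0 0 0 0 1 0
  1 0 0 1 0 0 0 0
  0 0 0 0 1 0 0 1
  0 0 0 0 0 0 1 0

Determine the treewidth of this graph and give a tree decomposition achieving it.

Treewidth 1.
One optimal decomposition is:
Bags: B1 = {1, 6}  B2 = {4, 6}  B3 = {3, 4}  B4 = {2, 3}  B5 = {2, 5}  B6 = {5, 7}  B7 = {7, 8}
Tree: B1–B2, B2–B3, B3–B4, B4–B5, B5–B6, B6–B7

Every bag has size at most 2, so the width is 2 − 1 = 1 and tw(G) ≤ 1. G has an edge, so its treewidth is at least 1. Combining the bounds, tw(G) = 1.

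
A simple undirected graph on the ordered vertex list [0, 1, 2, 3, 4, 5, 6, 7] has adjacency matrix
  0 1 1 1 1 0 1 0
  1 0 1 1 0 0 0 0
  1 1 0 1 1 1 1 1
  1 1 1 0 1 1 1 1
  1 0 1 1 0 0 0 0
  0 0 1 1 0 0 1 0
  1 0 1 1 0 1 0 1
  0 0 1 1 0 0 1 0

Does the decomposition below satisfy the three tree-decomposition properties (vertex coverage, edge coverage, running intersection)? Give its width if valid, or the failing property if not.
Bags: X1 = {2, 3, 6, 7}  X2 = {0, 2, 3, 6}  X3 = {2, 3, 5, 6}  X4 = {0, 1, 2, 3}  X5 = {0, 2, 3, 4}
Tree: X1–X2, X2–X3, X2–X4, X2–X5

Yes; width 3.

Every vertex of G appears in some bag (union = {0, 1, 2, 3, 4, 5, 6, 7}); every edge is covered by a bag; and for each vertex v the set of bags containing v is connected in the bag tree. The decomposition is therefore valid. The largest bag has 4 vertices, so the width is 3.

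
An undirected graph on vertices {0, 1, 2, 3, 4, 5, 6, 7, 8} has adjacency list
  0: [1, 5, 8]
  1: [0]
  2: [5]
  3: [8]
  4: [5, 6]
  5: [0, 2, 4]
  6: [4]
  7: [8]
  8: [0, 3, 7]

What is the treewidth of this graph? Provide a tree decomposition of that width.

Each bag holds 2 vertices, so the decomposition has width 1, which upper-bounds the treewidth. Any graph with an edge has treewidth ≥ 1, and G has the edge 4–5. The upper and lower bounds meet at 1, so that is the treewidth.

Treewidth 1.
One such decomposition:
Bags: B1 = {4, 5}  B2 = {2, 5}  B3 = {0, 5}  B4 = {0, 1}  B5 = {0, 8}  B6 = {3, 8}  B7 = {4, 6}  B8 = {7, 8}
Tree: B1–B2, B1–B3, B3–B4, B4–B5, B5–B6, B1–B7, B5–B8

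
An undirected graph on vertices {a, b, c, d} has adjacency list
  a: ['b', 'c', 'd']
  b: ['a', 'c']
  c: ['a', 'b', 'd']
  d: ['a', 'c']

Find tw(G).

A width-2 tree decomposition is:
Bags: B1 = {a, b, c}  B2 = {a, c, d}
Tree: B1–B2
The largest bag has 3 vertices, giving width 2; this decomposition certifies tw(G) ≤ 2. Conversely, {a, c, d} is a clique of size 3, and the vertices of any clique must share a bag in every tree decomposition; so some bag has ≥ 3 vertices and tw(G) ≥ 2. Therefore the treewidth is 2.

2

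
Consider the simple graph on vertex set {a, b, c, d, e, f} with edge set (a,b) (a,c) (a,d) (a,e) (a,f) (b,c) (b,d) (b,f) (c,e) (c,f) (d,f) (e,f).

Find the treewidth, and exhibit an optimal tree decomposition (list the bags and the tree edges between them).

Treewidth 3.
One such decomposition:
Bags: B1 = {a, b, c, f}  B2 = {a, b, d, f}  B3 = {a, c, e, f}
Tree: B1–B2, B1–B3

Every bag has size at most 4, so the width is 4 − 1 = 3 and tw(G) ≤ 3. On the other hand G contains the 4-clique {a, b, d, f}. A clique must lie in a single bag of any decomposition, so no decomposition can have width below 3. Hence tw(G) = 3 exactly.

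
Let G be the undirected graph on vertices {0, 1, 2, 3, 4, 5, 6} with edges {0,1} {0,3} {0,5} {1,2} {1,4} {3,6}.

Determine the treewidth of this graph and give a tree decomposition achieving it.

Treewidth 1.
One optimal decomposition is:
Bags: B1 = {0, 3}  B2 = {3, 6}  B3 = {0, 1}  B4 = {1, 2}  B5 = {0, 5}  B6 = {1, 4}
Tree: B1–B2, B1–B3, B3–B4, B3–B5, B3–B6

Each bag holds 2 vertices, so the decomposition has width 1, which upper-bounds the treewidth. Since G has at least one edge (e.g. 3–0), it is not an edgeless graph, so tw(G) ≥ 1. Combining the bounds, tw(G) = 1.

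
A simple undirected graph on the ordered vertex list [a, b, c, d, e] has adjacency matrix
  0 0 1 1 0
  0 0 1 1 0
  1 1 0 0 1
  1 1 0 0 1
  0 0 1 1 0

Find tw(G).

2

A width-2 tree decomposition is:
Bags: B1 = {c, d, e}  B2 = {a, c, d}  B3 = {b, c, d}
Tree: B1–B2, B2–B3
Each bag holds 3 vertices, so the decomposition has width 2, which upper-bounds the treewidth. The edges d–e–c–a–d form a cycle, so G is not a tree and its treewidth is at least 2. Therefore the treewidth is 2.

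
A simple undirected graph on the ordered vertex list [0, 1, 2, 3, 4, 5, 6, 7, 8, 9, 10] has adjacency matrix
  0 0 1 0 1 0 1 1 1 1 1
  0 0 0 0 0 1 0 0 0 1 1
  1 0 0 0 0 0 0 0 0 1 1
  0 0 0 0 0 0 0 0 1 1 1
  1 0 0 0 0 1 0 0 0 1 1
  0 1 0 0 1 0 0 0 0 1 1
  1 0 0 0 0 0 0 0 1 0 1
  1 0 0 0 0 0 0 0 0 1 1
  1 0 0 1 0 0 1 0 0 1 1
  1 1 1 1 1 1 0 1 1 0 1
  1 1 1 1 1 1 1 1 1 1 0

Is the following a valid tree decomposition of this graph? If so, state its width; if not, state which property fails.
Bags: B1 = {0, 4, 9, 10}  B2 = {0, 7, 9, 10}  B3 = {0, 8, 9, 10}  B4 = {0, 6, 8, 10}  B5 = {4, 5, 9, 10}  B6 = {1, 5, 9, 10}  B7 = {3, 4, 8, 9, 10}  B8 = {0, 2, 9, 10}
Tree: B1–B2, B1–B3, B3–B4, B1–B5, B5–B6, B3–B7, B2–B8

A tree decomposition must satisfy three properties: every vertex lies in some bag; for every edge, both endpoints lie together in some bag; and for every vertex, the bags containing it form a connected subtree. Here bags containing vertex 4 are not connected in the tree, so the decomposition is invalid.

No — bags containing vertex 4 are not connected in the tree.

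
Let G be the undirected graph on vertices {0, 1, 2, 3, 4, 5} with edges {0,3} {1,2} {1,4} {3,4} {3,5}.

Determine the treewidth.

1

A width-1 tree decomposition is:
Bags: B1 = {3, 5}  B2 = {3, 4}  B3 = {1, 4}  B4 = {1, 2}  B5 = {0, 3}
Tree: B1–B2, B2–B3, B3–B4, B2–B5
The largest bag has 2 vertices, giving width 1; this decomposition certifies tw(G) ≤ 1. Since G has at least one edge (e.g. 3–5), it is not an edgeless graph, so tw(G) ≥ 1. Therefore the treewidth is 1.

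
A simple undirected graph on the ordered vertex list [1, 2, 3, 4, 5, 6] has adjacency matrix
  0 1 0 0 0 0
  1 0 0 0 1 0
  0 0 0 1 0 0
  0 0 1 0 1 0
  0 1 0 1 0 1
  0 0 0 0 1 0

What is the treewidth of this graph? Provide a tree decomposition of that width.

Each bag holds 2 vertices, so the decomposition has width 1, which upper-bounds the treewidth. G has an edge, so its treewidth is at least 1. Therefore the treewidth is 1.

Treewidth 1.
One optimal decomposition is:
Bags: B1 = {5, 6}  B2 = {2, 5}  B3 = {4, 5}  B4 = {1, 2}  B5 = {3, 4}
Tree: B1–B2, B2–B3, B2–B4, B3–B5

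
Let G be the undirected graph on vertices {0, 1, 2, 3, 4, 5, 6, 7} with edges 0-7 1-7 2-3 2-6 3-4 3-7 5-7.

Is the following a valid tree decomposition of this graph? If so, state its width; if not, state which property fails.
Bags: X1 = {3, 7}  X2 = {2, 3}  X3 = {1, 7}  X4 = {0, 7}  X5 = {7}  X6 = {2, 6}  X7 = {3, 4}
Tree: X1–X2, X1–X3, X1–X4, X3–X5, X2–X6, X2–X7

No — vertex 5 appears in no bag.

A tree decomposition must satisfy three properties: every vertex lies in some bag; for every edge, both endpoints lie together in some bag; and for every vertex, the bags containing it form a connected subtree. Here vertex 5 appears in no bag, so the decomposition is invalid.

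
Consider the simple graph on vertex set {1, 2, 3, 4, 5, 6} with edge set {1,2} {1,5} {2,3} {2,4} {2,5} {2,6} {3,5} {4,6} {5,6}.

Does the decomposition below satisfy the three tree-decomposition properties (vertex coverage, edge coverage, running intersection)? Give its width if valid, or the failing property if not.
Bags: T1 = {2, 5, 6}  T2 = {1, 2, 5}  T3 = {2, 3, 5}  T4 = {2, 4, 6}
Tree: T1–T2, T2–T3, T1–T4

Yes; width 2.

Every vertex of G appears in some bag (union = {1, 2, 3, 4, 5, 6}); every edge is covered by a bag; and for each vertex v the set of bags containing v is connected in the bag tree. The decomposition is therefore valid. The largest bag has 3 vertices, so the width is 2.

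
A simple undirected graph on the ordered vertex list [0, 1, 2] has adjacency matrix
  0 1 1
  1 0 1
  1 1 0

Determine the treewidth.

2

A width-2 tree decomposition is:
Bags: B1 = {0, 1, 2}
Tree: (single bag)
With just one bag of size 3, the width is 3 − 1 = 2, so tw(G) ≤ 2. Conversely, {0, 1, 2} is a clique of size 3, and the vertices of any clique must share a bag in every tree decomposition; so some bag has ≥ 3 vertices and tw(G) ≥ 2. Therefore the treewidth is 2.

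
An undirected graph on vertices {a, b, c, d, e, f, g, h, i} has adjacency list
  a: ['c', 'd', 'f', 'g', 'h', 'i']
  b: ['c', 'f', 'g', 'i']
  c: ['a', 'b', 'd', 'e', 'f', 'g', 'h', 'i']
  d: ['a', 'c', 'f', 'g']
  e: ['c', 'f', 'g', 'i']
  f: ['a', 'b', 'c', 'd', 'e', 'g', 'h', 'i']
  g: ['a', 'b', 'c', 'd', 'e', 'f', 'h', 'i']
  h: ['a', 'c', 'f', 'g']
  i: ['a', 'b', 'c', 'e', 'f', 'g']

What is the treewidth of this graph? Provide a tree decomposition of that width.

Treewidth 4.
One such decomposition:
Bags: B1 = {a, c, f, g, i}  B2 = {b, c, f, g, i}  B3 = {c, e, f, g, i}  B4 = {a, c, d, f, g}  B5 = {a, c, f, g, h}
Tree: B1–B2, B2–B3, B1–B4, B4–B5

The largest bag has 5 vertices, giving width 4; this decomposition certifies tw(G) ≤ 4. On the other hand G contains the 5-clique {a, c, d, f, g}. A clique must lie in a single bag of any decomposition, so no decomposition can have width below 4. The upper and lower bounds meet at 4, so that is the treewidth.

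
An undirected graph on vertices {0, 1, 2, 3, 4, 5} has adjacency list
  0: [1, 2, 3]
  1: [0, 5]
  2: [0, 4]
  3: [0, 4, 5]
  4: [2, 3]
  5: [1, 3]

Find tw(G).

2

A width-2 tree decomposition is:
Bags: B1 = {1, 3, 5}  B2 = {0, 1, 3}  B3 = {0, 3, 4}  B4 = {0, 2, 4}
Tree: B1–B2, B2–B3, B3–B4
Each bag holds 3 vertices, so the decomposition has width 2, which upper-bounds the treewidth. For the lower bound, G contains the cycle 5–1–0–3–5, so G is not a forest; only forests have treewidth ≤ 1, hence tw(G) ≥ 2. The upper and lower bounds meet at 2, so that is the treewidth.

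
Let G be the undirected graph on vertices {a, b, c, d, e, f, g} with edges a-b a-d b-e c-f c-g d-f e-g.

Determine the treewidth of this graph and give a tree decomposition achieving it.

Every bag has size at most 3, so the width is 3 − 1 = 2 and tw(G) ≤ 2. The edges f–d–a–b–e–g–c–f form a cycle, so G is not a tree and its treewidth is at least 2. Combining the bounds, tw(G) = 2.

Treewidth 2.
Bags: B1 = {a, d, f}  B2 = {a, b, f}  B3 = {b, e, f}  B4 = {e, f, g}  B5 = {c, f, g}
Tree: B1–B2, B2–B3, B3–B4, B4–B5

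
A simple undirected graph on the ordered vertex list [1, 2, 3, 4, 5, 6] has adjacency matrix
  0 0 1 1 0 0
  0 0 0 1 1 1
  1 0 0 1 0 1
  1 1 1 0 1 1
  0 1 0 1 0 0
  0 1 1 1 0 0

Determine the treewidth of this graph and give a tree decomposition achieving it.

Treewidth 2.
One optimal decomposition is:
Bags: B1 = {3, 4, 6}  B2 = {2, 4, 6}  B3 = {2, 4, 5}  B4 = {1, 3, 4}
Tree: B1–B2, B2–B3, B1–B4

Every bag has size at most 3, so the width is 3 − 1 = 2 and tw(G) ≤ 2. On the other hand G contains the 3-clique {1, 3, 4}. A clique must lie in a single bag of any decomposition, so no decomposition can have width below 2. Hence tw(G) = 2 exactly.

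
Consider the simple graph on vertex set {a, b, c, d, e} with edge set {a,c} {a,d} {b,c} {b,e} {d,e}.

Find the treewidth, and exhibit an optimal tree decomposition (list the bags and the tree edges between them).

Every bag has size at most 3, so the width is 3 − 1 = 2 and tw(G) ≤ 2. Since d–a–c–b–e–d is a cycle in G, G is not acyclic. Forests are exactly the graphs of treewidth ≤ 1, so tw(G) ≥ 2. Therefore the treewidth is 2.

Treewidth 2.
Bags: B1 = {a, c, d}  B2 = {b, c, d}  B3 = {b, d, e}
Tree: B1–B2, B2–B3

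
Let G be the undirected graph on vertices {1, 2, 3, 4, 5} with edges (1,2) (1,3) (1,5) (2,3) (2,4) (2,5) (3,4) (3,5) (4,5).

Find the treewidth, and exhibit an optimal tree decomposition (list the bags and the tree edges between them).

Treewidth 3.
Bags: B1 = {2, 3, 4, 5}  B2 = {1, 2, 3, 5}
Tree: B1–B2

Every bag has size at most 4, so the width is 4 − 1 = 3 and tw(G) ≤ 3. For the lower bound, the 4 vertices {1, 2, 3, 5} are pairwise adjacent, and any tree decomposition puts a clique entirely inside one bag — forcing width ≥ 3. The upper and lower bounds meet at 3, so that is the treewidth.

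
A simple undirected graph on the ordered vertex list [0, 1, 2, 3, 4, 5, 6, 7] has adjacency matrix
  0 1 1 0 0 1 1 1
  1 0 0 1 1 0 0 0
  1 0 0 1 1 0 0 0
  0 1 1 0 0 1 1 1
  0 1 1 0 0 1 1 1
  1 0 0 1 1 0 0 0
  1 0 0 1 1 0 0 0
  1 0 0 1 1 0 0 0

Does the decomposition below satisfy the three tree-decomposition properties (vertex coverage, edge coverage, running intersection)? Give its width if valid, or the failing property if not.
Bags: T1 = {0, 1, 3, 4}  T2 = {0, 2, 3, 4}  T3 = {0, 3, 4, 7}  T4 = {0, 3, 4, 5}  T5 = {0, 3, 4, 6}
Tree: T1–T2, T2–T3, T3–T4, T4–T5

Checking the three conditions: (i) the bags cover all of {0, 1, 2, 3, 4, 5, 6, 7}; (ii) for each edge, some bag contains both endpoints; (iii) the bags containing any fixed vertex form a subtree. All hold, so the decomposition is valid with width 4 − 1 = 3.

Yes; width 3.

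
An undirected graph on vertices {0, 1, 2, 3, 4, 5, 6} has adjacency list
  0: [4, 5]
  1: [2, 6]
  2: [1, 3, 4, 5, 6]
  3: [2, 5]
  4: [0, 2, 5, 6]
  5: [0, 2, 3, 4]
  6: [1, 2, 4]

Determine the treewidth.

A width-2 tree decomposition is:
Bags: B1 = {2, 3, 5}  B2 = {2, 4, 5}  B3 = {2, 4, 6}  B4 = {0, 4, 5}  B5 = {1, 2, 6}
Tree: B1–B2, B2–B3, B2–B4, B3–B5
Every bag has size at most 3, so the width is 3 − 1 = 2 and tw(G) ≤ 2. On the other hand G contains the 3-clique {0, 4, 5}. A clique must lie in a single bag of any decomposition, so no decomposition can have width below 2. Combining the bounds, tw(G) = 2.

2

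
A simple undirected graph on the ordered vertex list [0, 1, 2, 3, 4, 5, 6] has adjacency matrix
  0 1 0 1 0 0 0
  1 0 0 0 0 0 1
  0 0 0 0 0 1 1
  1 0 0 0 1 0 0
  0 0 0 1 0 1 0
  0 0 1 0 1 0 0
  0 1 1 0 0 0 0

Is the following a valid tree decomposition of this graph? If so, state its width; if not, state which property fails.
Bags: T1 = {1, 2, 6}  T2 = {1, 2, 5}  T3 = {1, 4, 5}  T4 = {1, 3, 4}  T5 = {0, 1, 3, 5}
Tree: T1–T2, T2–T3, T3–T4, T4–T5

No — bags containing vertex 5 are not connected in the tree.

A tree decomposition must satisfy three properties: every vertex lies in some bag; for every edge, both endpoints lie together in some bag; and for every vertex, the bags containing it form a connected subtree. Here bags containing vertex 5 are not connected in the tree, so the decomposition is invalid.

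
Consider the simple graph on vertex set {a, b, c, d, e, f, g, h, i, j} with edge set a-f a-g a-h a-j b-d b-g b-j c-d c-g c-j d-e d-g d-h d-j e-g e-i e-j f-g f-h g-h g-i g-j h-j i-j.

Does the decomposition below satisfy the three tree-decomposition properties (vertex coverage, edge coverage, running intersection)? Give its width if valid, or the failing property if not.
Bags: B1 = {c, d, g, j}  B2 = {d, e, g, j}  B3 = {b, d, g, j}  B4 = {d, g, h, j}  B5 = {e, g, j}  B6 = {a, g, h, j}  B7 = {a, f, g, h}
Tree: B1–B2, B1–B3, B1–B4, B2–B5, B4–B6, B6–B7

A tree decomposition must satisfy three properties: every vertex lies in some bag; for every edge, both endpoints lie together in some bag; and for every vertex, the bags containing it form a connected subtree. Here vertex i appears in no bag, so the decomposition is invalid.

No — vertex i appears in no bag.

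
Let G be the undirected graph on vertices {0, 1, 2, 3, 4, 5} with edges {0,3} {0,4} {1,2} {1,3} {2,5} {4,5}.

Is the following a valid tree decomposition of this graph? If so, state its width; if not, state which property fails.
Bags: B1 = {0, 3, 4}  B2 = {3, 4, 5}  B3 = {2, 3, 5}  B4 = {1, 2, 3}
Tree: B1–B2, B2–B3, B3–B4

Yes; width 2.

Vertex coverage: the bags together contain {0, 1, 2, 3, 4, 5}, the full vertex set. Edge coverage: each edge of G has both endpoints in at least one bag. Running intersection: for every vertex, the bags containing it form a connected subtree. All three properties hold, so this is a valid tree decomposition of width max|bag| − 1 = 2, and hence tw(G) ≤ 2.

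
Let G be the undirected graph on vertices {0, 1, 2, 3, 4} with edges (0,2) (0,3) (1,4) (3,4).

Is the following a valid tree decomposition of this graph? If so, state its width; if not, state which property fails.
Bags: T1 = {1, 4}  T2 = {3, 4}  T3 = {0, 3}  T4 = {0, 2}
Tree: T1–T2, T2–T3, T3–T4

Every vertex of G appears in some bag (union = {0, 1, 2, 3, 4}); every edge is covered by a bag; and for each vertex v the set of bags containing v is connected in the bag tree. The decomposition is therefore valid. The largest bag has 2 vertices, so the width is 1.

Yes; width 1.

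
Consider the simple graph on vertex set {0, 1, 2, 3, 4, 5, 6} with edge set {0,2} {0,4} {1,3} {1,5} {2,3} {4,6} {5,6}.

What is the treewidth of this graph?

A width-2 tree decomposition is:
Bags: B1 = {1, 3, 5}  B2 = {3, 5, 6}  B3 = {3, 4, 6}  B4 = {0, 3, 4}  B5 = {0, 2, 3}
Tree: B1–B2, B2–B3, B3–B4, B4–B5
Every bag has size at most 3, so the width is 3 − 1 = 2 and tw(G) ≤ 2. The edges 3–1–5–6–4–0–2–3 form a cycle, so G is not a tree and its treewidth is at least 2. Hence tw(G) = 2 exactly.

2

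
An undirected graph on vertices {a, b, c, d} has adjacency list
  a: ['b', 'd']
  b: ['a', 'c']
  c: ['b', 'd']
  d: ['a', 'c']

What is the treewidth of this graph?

A width-2 tree decomposition is:
Bags: B1 = {a, b, c}  B2 = {a, c, d}
Tree: B1–B2
Each bag holds 3 vertices, so the decomposition has width 2, which upper-bounds the treewidth. For the lower bound, G contains the cycle a–b–c–d–a, so G is not a forest; only forests have treewidth ≤ 1, hence tw(G) ≥ 2. Combining the bounds, tw(G) = 2.

2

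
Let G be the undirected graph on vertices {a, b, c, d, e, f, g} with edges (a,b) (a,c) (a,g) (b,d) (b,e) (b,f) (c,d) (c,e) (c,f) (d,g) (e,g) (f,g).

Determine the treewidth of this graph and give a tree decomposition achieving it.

Treewidth 3.
One optimal decomposition is:
Bags: B1 = {b, c, e, g}  B2 = {b, c, d, g}  B3 = {b, c, f, g}  B4 = {a, b, c, g}
Tree: B1–B2, B2–B3, B3–B4

The largest bag has 4 vertices, giving width 3; this decomposition certifies tw(G) ≤ 3. For the lower bound: the 4 vertex sets {c,e}, {b,d}, {g}, {f} are disjoint, each induces a connected subgraph, and every pair is joined by at least one edge of G. Contracting each set to a single vertex therefore yields K_{4} as a minor, and since treewidth is minor-monotone, tw(G) ≥ tw(K_{4}) = 3. The upper and lower bounds meet at 3, so that is the treewidth.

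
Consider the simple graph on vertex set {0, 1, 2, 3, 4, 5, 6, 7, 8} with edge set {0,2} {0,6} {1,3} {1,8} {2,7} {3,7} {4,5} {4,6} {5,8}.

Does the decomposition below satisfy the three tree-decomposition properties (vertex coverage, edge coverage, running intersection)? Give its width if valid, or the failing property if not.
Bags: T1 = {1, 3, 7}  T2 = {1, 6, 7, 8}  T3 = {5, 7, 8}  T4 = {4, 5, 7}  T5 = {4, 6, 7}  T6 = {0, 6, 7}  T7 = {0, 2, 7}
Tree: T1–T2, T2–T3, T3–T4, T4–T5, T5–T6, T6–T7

No — bags containing vertex 6 are not connected in the tree.

A tree decomposition must satisfy three properties: every vertex lies in some bag; for every edge, both endpoints lie together in some bag; and for every vertex, the bags containing it form a connected subtree. Here bags containing vertex 6 are not connected in the tree, so the decomposition is invalid.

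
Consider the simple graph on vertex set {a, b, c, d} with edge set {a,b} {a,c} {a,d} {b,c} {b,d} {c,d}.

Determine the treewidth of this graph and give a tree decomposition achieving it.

With just one bag of size 4, the width is 4 − 1 = 3, so tw(G) ≤ 3. On the other hand G contains the 4-clique {a, b, c, d}. A clique must lie in a single bag of any decomposition, so no decomposition can have width below 3. Hence tw(G) = 3 exactly.

Treewidth 3.
Bags: B1 = {a, b, c, d}
Tree: (single bag)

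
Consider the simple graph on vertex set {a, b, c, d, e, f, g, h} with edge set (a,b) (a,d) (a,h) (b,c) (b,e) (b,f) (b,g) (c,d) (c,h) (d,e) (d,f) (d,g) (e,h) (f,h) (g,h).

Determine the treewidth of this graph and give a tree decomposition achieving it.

The largest bag has 4 vertices, giving width 3; this decomposition certifies tw(G) ≤ 3. For the lower bound: the 4 vertex sets {g,h}, {c,d}, {b}, {a} are disjoint, each induces a connected subgraph, and every pair is joined by at least one edge of G. Contracting each set to a single vertex therefore yields K_{4} as a minor, and since treewidth is minor-monotone, tw(G) ≥ tw(K_{4}) = 3. The upper and lower bounds meet at 3, so that is the treewidth.

Treewidth 3.
One optimal decomposition is:
Bags: B1 = {b, d, g, h}  B2 = {b, c, d, h}  B3 = {a, b, d, h}  B4 = {b, d, e, h}  B5 = {b, d, f, h}
Tree: B1–B2, B2–B3, B3–B4, B4–B5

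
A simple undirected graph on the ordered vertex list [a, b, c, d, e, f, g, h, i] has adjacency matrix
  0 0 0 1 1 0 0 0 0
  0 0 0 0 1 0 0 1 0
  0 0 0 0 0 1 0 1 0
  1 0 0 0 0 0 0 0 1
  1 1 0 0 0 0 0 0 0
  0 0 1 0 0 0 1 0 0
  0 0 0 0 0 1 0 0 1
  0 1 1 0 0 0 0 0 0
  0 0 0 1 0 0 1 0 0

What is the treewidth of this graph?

A width-2 tree decomposition is:
Bags: B1 = {a, d, e}  B2 = {d, e, i}  B3 = {e, g, i}  B4 = {e, f, g}  B5 = {c, e, f}  B6 = {c, e, h}  B7 = {b, e, h}
Tree: B1–B2, B2–B3, B3–B4, B4–B5, B5–B6, B6–B7
The largest bag has 3 vertices, giving width 2; this decomposition certifies tw(G) ≤ 2. The edges e–a–d–i–g–f–c–h–b–e form a cycle, so G is not a tree and its treewidth is at least 2. The upper and lower bounds meet at 2, so that is the treewidth.

2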